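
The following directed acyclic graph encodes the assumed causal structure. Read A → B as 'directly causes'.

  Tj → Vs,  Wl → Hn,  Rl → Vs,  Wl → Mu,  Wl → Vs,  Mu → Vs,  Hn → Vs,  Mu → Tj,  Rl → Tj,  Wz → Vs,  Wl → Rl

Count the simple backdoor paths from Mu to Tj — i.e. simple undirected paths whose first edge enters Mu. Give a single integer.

A backdoor path from Mu to Tj is any simple undirected path whose first edge points into Mu (i.e. leaves Mu via a parent).
Parents of Mu: {Wl}.
Enumerating:
  P1: Mu <- Wl -> Rl -> Tj
  P2: Mu <- Wl -> Rl -> Vs <- Tj
  P3: Mu <- Wl -> Hn -> Vs <- Rl -> Tj
  P4: Mu <- Wl -> Hn -> Vs <- Tj
  P5: Mu <- Wl -> Vs <- Rl -> Tj
  P6: Mu <- Wl -> Vs <- Tj
That exhausts the simple backdoor paths. Count: 6.

6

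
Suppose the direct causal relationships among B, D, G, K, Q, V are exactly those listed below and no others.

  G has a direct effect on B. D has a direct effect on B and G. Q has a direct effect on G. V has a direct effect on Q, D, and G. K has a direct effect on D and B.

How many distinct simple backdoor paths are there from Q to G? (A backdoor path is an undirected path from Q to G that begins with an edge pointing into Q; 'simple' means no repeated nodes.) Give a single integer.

A backdoor path from Q to G is any simple undirected path whose first edge points into Q (i.e. leaves Q via a parent).
Parents of Q: {V}.
Enumerating:
  P1: Q <- V -> D <- K -> B <- G
  P2: Q <- V -> D -> G
  P3: Q <- V -> D -> B <- G
  P4: Q <- V -> G
That exhausts the simple backdoor paths. Count: 4.

4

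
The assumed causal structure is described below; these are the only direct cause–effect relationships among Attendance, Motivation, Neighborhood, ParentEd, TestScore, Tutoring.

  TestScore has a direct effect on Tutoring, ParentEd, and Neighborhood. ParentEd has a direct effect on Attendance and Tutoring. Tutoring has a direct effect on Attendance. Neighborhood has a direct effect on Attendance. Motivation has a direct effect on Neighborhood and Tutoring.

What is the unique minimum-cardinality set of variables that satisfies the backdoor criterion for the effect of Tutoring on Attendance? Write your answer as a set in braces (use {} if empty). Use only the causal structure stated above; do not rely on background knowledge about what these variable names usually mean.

{Neighborhood, ParentEd}

Variables eligible for adjustment (non-descendants of Tutoring, excluding Tutoring and Attendance): {Motivation, Neighborhood, ParentEd, TestScore}.
Backdoor paths from Tutoring to Attendance:
  P1: Tutoring <- TestScore -> Neighborhood -> Attendance
  P2: Tutoring <- TestScore -> ParentEd -> Attendance
  P3: Tutoring <- Motivation -> Neighborhood <- TestScore -> ParentEd -> Attendance
  P4: Tutoring <- Motivation -> Neighborhood -> Attendance
  P5: Tutoring <- ParentEd <- TestScore -> Neighborhood -> Attendance
  P6: Tutoring <- ParentEd -> Attendance
The empty set is not sufficient: P1 (Tutoring <- TestScore -> Neighborhood -> Attendance) has no collider blocking it and no conditioned non-collider, so it is open.
Try {Neighborhood, ParentEd}:
  P1: blocked at chain node Neighborhood ∈ conditioning set.
  P2: blocked at chain node ParentEd ∈ conditioning set.
  P3: blocked at chain node ParentEd ∈ conditioning set.
  P4: blocked at chain node Neighborhood ∈ conditioning set.
  P5: blocked at chain node ParentEd ∈ conditioning set.
  P6: blocked at fork node ParentEd ∈ conditioning set.
{Neighborhood, ParentEd} contains no descendant of Tutoring and blocks every backdoor path.
Every element of {Neighborhood, ParentEd} is needed (dropping Neighborhood leaves P1 open; dropping ParentEd leaves P2 open), so no proper subset is valid.
Among all size-2 subsets of the eligible variables, only {Neighborhood, ParentEd} blocks every backdoor path, so it is the unique smallest valid adjustment set.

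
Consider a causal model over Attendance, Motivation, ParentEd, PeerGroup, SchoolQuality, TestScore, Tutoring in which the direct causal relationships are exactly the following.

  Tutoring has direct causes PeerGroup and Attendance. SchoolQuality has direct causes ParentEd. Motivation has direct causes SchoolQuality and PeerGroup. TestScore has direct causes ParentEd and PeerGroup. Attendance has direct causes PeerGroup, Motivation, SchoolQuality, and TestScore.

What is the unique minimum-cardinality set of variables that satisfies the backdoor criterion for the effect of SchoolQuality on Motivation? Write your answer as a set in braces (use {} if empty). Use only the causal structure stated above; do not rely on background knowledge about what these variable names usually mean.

{}

Variables eligible for adjustment (non-descendants of SchoolQuality, excluding SchoolQuality and Motivation): {ParentEd, PeerGroup, TestScore}.
Backdoor paths from SchoolQuality to Motivation:
  P1: SchoolQuality <- ParentEd -> TestScore <- PeerGroup -> Motivation
  P2: SchoolQuality <- ParentEd -> TestScore <- PeerGroup -> Attendance <- Motivation
  P3: SchoolQuality <- ParentEd -> TestScore <- PeerGroup -> Tutoring <- Attendance <- Motivation
  P4: SchoolQuality <- ParentEd -> TestScore -> Attendance <- PeerGroup -> Motivation
  P5: SchoolQuality <- ParentEd -> TestScore -> Attendance <- Motivation
  P6: SchoolQuality <- ParentEd -> TestScore -> Attendance -> Tutoring <- PeerGroup -> Motivation
Each backdoor path contains an unconditioned collider, so every path is already blocked with the empty conditioning set:
  P1: blocked at collider TestScore (neither it nor any descendant is in the conditioning set).
  P2: blocked at collider TestScore (neither it nor any descendant is in the conditioning set).
  P3: blocked at collider TestScore (neither it nor any descendant is in the conditioning set).
  P4: blocked at collider Attendance (neither it nor any descendant is in the conditioning set).
  P5: blocked at collider Attendance (neither it nor any descendant is in the conditioning set).
  P6: blocked at collider Tutoring (neither it nor any descendant is in the conditioning set).
The empty set is therefore the unique smallest valid set.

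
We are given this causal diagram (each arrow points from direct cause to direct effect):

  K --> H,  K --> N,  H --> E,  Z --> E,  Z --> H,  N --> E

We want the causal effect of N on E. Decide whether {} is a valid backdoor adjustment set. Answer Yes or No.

No

Backdoor paths from N to E (paths whose first edge points into N):
  P1: N <- K -> H <- Z -> E
  P2: N <- K -> H -> E
Condition 1 (no descendant of N in the set): holds — descendants of N are {E}; none are in {}.
Condition 2 (every backdoor path blocked by {}):
  P1: blocked at collider H (neither it nor any descendant is in the conditioning set).
  P2: open — no interior node is in the conditioning set.
{} does not satisfy the backdoor criterion.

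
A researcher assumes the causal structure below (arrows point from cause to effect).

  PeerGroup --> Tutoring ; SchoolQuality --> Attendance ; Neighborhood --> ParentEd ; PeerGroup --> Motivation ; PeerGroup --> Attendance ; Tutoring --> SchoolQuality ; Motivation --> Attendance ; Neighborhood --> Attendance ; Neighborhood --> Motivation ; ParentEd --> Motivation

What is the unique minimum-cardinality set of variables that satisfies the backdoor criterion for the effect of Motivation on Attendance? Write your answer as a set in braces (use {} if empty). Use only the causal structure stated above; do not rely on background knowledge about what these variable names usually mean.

Variables eligible for adjustment (non-descendants of Motivation, excluding Motivation and Attendance): {Neighborhood, ParentEd, PeerGroup, SchoolQuality, Tutoring}.
Backdoor paths from Motivation to Attendance:
  P1: Motivation <- Neighborhood -> Attendance
  P2: Motivation <- PeerGroup -> Tutoring -> SchoolQuality -> Attendance
  P3: Motivation <- PeerGroup -> Attendance
  P4: Motivation <- ParentEd <- Neighborhood -> Attendance
The empty set is not sufficient: P1 (Motivation <- Neighborhood -> Attendance) has no collider blocking it and no conditioned non-collider, so it is open.
Try {Neighborhood, PeerGroup}:
  P1: blocked at fork node Neighborhood ∈ conditioning set.
  P2: blocked at fork node PeerGroup ∈ conditioning set.
  P3: blocked at fork node PeerGroup ∈ conditioning set.
  P4: blocked at fork node Neighborhood ∈ conditioning set.
{Neighborhood, PeerGroup} contains no descendant of Motivation and blocks every backdoor path.
Every element of {Neighborhood, PeerGroup} is needed (dropping Neighborhood leaves P1 open; dropping PeerGroup leaves P2 open), so no proper subset is valid.
Among all size-2 subsets of the eligible variables, only {Neighborhood, PeerGroup} blocks every backdoor path, so it is the unique smallest valid adjustment set.

{Neighborhood, PeerGroup}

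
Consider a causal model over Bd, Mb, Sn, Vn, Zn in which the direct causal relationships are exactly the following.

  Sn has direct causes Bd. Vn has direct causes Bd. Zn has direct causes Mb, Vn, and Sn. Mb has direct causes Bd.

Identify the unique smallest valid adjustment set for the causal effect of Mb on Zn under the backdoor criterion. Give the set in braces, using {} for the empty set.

Variables eligible for adjustment (non-descendants of Mb, excluding Mb and Zn): {Bd, Sn, Vn}.
Backdoor paths from Mb to Zn:
  P1: Mb <- Bd -> Vn -> Zn
  P2: Mb <- Bd -> Sn -> Zn
The empty set is not sufficient: P1 (Mb <- Bd -> Vn -> Zn) has no collider blocking it and no conditioned non-collider, so it is open.
Try {Bd}:
  P1: blocked at fork node Bd ∈ conditioning set.
  P2: blocked at fork node Bd ∈ conditioning set.
{Bd} contains no descendant of Mb and blocks every backdoor path.
No other singleton works — e.g. {Vn} leaves P2 open — so {Bd} is the unique smallest valid adjustment set.

{Bd}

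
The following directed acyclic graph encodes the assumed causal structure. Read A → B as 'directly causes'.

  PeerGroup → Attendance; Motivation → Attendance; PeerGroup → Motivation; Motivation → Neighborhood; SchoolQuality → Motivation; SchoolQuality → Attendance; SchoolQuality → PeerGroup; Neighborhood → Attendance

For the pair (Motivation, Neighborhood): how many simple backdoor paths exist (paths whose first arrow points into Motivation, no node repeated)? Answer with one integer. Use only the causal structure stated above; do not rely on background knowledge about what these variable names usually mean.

4

A backdoor path from Motivation to Neighborhood is any simple undirected path whose first edge points into Motivation (i.e. leaves Motivation via a parent).
Parents of Motivation: {PeerGroup, SchoolQuality}.
Enumerating:
  P1: Motivation <- SchoolQuality -> PeerGroup -> Attendance <- Neighborhood
  P2: Motivation <- SchoolQuality -> Attendance <- Neighborhood
  P3: Motivation <- PeerGroup <- SchoolQuality -> Attendance <- Neighborhood
  P4: Motivation <- PeerGroup -> Attendance <- Neighborhood
That exhausts the simple backdoor paths. Count: 4.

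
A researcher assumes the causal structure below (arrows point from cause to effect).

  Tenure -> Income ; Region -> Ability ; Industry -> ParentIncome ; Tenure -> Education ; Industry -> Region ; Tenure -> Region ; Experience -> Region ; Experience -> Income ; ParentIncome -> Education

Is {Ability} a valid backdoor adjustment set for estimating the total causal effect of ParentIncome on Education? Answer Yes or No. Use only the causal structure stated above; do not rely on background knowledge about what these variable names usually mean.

Backdoor paths from ParentIncome to Education (paths whose first edge points into ParentIncome):
  P1: ParentIncome <- Industry -> Region <- Experience -> Income <- Tenure -> Education
  P2: ParentIncome <- Industry -> Region <- Tenure -> Education
Condition 1 (no descendant of ParentIncome in the set): holds — descendants of ParentIncome are {Education}; none are in {Ability}.
Condition 2 (every backdoor path blocked by {Ability}):
  P1: blocked at collider Income (neither it nor any descendant is in the conditioning set).
  P2: open — collider(s) Region are conditioned on (or have a conditioned descendant) and no non-collider on the path is in the set.
{Ability} does not satisfy the backdoor criterion.

No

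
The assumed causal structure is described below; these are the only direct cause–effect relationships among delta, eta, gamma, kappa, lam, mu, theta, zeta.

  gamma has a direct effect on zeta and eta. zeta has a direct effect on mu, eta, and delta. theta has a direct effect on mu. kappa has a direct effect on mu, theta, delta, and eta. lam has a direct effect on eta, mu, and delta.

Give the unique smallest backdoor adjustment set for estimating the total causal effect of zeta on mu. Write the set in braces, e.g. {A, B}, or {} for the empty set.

Variables eligible for adjustment (non-descendants of zeta, excluding zeta and mu): {gamma, kappa, lam, theta}.
Backdoor paths from zeta to mu:
  P1: zeta <- gamma -> eta <- kappa -> theta -> mu
  P2: zeta <- gamma -> eta <- kappa -> mu
  P3: zeta <- gamma -> eta <- kappa -> delta <- lam -> mu
  P4: zeta <- gamma -> eta <- lam -> mu
  P5: zeta <- gamma -> eta <- lam -> delta <- kappa -> theta -> mu
  P6: zeta <- gamma -> eta <- lam -> delta <- kappa -> mu
Each backdoor path contains an unconditioned collider, so every path is already blocked with the empty conditioning set:
  P1: blocked at collider eta (neither it nor any descendant is in the conditioning set).
  P2: blocked at collider eta (neither it nor any descendant is in the conditioning set).
  P3: blocked at collider eta (neither it nor any descendant is in the conditioning set).
  P4: blocked at collider eta (neither it nor any descendant is in the conditioning set).
  P5: blocked at collider eta (neither it nor any descendant is in the conditioning set).
  P6: blocked at collider eta (neither it nor any descendant is in the conditioning set).
The empty set is therefore the unique smallest valid set.

{}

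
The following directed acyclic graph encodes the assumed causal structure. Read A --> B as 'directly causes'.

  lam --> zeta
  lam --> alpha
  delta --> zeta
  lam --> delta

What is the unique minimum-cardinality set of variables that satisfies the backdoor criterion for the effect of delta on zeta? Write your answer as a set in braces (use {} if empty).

Variables eligible for adjustment (non-descendants of delta, excluding delta and zeta): {alpha, lam}.
Backdoor paths from delta to zeta:
  P1: delta <- lam -> zeta
The empty set is not sufficient: P1 (delta <- lam -> zeta) has no collider blocking it and no conditioned non-collider, so it is open.
Try {lam}:
  P1: blocked at fork node lam ∈ conditioning set.
{lam} contains no descendant of delta and blocks every backdoor path.
No other singleton works — e.g. {alpha} leaves P1 open — so {lam} is the unique smallest valid adjustment set.

{lam}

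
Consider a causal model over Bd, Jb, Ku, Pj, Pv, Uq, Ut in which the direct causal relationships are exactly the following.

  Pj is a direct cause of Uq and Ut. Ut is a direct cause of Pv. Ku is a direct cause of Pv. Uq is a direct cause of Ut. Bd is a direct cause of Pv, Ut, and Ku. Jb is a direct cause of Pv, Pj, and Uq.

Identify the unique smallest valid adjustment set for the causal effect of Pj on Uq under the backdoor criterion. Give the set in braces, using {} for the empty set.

Variables eligible for adjustment (non-descendants of Pj, excluding Pj and Uq): {Bd, Jb, Ku}.
Backdoor paths from Pj to Uq:
  P1: Pj <- Jb -> Uq
  P2: Pj <- Jb -> Pv <- Bd -> Ut <- Uq
  P3: Pj <- Jb -> Pv <- Ku <- Bd -> Ut <- Uq
  P4: Pj <- Jb -> Pv <- Ut <- Uq
The empty set is not sufficient: P1 (Pj <- Jb -> Uq) has no collider blocking it and no conditioned non-collider, so it is open.
Try {Jb}:
  P1: blocked at fork node Jb ∈ conditioning set.
  P2: blocked at fork node Jb ∈ conditioning set.
  P3: blocked at fork node Jb ∈ conditioning set.
  P4: blocked at fork node Jb ∈ conditioning set.
{Jb} contains no descendant of Pj and blocks every backdoor path.
No other singleton works — e.g. {Bd} leaves P1 open — so {Jb} is the unique smallest valid adjustment set.

{Jb}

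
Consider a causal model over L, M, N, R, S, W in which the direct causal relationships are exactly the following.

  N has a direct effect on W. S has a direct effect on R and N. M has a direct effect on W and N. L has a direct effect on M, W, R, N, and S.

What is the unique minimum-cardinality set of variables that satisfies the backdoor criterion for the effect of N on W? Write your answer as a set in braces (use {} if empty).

{L, M}

Variables eligible for adjustment (non-descendants of N, excluding N and W): {L, M, R, S}.
Backdoor paths from N to W:
  P1: N <- L -> M -> W
  P2: N <- L -> W
  P3: N <- S <- L -> M -> W
  P4: N <- S <- L -> W
  P5: N <- S -> R <- L -> M -> W
  P6: N <- S -> R <- L -> W
  P7: N <- M <- L -> W
  P8: N <- M -> W
The empty set is not sufficient: P1 (N <- L -> M -> W) has no collider blocking it and no conditioned non-collider, so it is open.
Try {L, M}:
  P1: blocked at fork node L ∈ conditioning set.
  P2: blocked at fork node L ∈ conditioning set.
  P3: blocked at fork node L ∈ conditioning set.
  P4: blocked at fork node L ∈ conditioning set.
  P5: blocked at collider R (neither it nor any descendant is in the conditioning set).
  P6: blocked at collider R (neither it nor any descendant is in the conditioning set).
  P7: blocked at chain node M ∈ conditioning set.
  P8: blocked at fork node M ∈ conditioning set.
{L, M} contains no descendant of N and blocks every backdoor path.
Every element of {L, M} is needed (dropping L leaves P2 open; dropping M leaves P8 open), so no proper subset is valid.
Among all size-2 subsets of the eligible variables, only {L, M} blocks every backdoor path, so it is the unique smallest valid adjustment set.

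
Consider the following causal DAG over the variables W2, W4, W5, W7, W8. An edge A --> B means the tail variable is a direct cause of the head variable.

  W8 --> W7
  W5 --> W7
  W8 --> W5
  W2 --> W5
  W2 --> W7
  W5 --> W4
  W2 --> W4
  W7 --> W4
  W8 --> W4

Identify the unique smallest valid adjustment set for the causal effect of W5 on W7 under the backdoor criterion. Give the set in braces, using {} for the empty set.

{W2, W8}

Variables eligible for adjustment (non-descendants of W5, excluding W5 and W7): {W2, W8}.
Backdoor paths from W5 to W7:
  P1: W5 <- W8 -> W7
  P2: W5 <- W8 -> W4 <- W2 -> W7
  P3: W5 <- W8 -> W4 <- W7
  P4: W5 <- W2 -> W7
  P5: W5 <- W2 -> W4 <- W8 -> W7
  P6: W5 <- W2 -> W4 <- W7
The empty set is not sufficient: P1 (W5 <- W8 -> W7) has no collider blocking it and no conditioned non-collider, so it is open.
Try {W2, W8}:
  P1: blocked at fork node W8 ∈ conditioning set.
  P2: blocked at fork node W8 ∈ conditioning set.
  P3: blocked at fork node W8 ∈ conditioning set.
  P4: blocked at fork node W2 ∈ conditioning set.
  P5: blocked at fork node W2 ∈ conditioning set.
  P6: blocked at fork node W2 ∈ conditioning set.
{W2, W8} contains no descendant of W5 and blocks every backdoor path.
Every element of {W2, W8} is needed (dropping W2 leaves P4 open; dropping W8 leaves P1 open), so no proper subset is valid.
Among all size-2 subsets of the eligible variables, only {W2, W8} blocks every backdoor path, so it is the unique smallest valid adjustment set.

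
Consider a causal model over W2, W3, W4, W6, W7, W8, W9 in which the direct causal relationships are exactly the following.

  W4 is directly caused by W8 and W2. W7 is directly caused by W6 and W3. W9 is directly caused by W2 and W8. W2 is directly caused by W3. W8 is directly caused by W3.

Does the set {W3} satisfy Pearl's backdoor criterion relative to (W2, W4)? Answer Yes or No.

Yes

Backdoor paths from W2 to W4 (paths whose first edge points into W2):
  P1: W2 <- W3 -> W8 -> W4
Condition 1 (no descendant of W2 in the set): holds — descendants of W2 are {W4, W9}; none are in {W3}.
Condition 2 (every backdoor path blocked by {W3}):
  P1: blocked at fork node W3 ∈ conditioning set.
{W3} satisfies the backdoor criterion.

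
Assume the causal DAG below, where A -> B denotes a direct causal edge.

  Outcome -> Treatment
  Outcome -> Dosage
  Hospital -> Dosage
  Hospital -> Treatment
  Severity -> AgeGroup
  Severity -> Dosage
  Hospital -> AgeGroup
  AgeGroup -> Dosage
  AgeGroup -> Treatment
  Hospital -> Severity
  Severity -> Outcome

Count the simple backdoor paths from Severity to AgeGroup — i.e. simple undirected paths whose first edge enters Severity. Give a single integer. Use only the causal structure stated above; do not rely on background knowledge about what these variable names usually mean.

A backdoor path from Severity to AgeGroup is any simple undirected path whose first edge points into Severity (i.e. leaves Severity via a parent).
Parents of Severity: {Hospital}.
Enumerating:
  P1: Severity <- Hospital -> AgeGroup
  P2: Severity <- Hospital -> Dosage <- AgeGroup
  P3: Severity <- Hospital -> Dosage <- Outcome -> Treatment <- AgeGroup
  P4: Severity <- Hospital -> Treatment <- AgeGroup
  P5: Severity <- Hospital -> Treatment <- Outcome -> Dosage <- AgeGroup
That exhausts the simple backdoor paths. Count: 5.

5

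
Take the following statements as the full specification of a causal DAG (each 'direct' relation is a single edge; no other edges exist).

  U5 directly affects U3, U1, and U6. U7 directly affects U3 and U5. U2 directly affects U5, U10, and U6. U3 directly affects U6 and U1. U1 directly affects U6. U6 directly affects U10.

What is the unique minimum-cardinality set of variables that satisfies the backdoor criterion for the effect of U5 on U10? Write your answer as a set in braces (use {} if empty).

{U2, U7}

Variables eligible for adjustment (non-descendants of U5, excluding U5 and U10): {U2, U7}.
Backdoor paths from U5 to U10:
  P1: U5 <- U7 -> U3 -> U1 -> U6 <- U2 -> U10
  P2: U5 <- U7 -> U3 -> U1 -> U6 -> U10
  P3: U5 <- U7 -> U3 -> U6 <- U2 -> U10
  P4: U5 <- U7 -> U3 -> U6 -> U10
  P5: U5 <- U2 -> U6 -> U10
  P6: U5 <- U2 -> U10
The empty set is not sufficient: P2 (U5 <- U7 -> U3 -> U1 -> U6 -> U10) has no collider blocking it and no conditioned non-collider, so it is open.
Try {U2, U7}:
  P1: blocked at fork node U7 ∈ conditioning set.
  P2: blocked at fork node U7 ∈ conditioning set.
  P3: blocked at fork node U7 ∈ conditioning set.
  P4: blocked at fork node U7 ∈ conditioning set.
  P5: blocked at fork node U2 ∈ conditioning set.
  P6: blocked at fork node U2 ∈ conditioning set.
{U2, U7} contains no descendant of U5 and blocks every backdoor path.
Every element of {U2, U7} is needed (dropping U2 leaves P5 open; dropping U7 leaves P2 open), so no proper subset is valid.
Among all size-2 subsets of the eligible variables, only {U2, U7} blocks every backdoor path, so it is the unique smallest valid adjustment set.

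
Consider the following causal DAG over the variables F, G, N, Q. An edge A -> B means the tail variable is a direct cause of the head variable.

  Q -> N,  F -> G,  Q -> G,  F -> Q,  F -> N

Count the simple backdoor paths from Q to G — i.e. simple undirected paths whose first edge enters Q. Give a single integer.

1

A backdoor path from Q to G is any simple undirected path whose first edge points into Q (i.e. leaves Q via a parent).
Parents of Q: {F}.
Enumerating:
  P1: Q <- F -> G
That exhausts the simple backdoor paths. Count: 1.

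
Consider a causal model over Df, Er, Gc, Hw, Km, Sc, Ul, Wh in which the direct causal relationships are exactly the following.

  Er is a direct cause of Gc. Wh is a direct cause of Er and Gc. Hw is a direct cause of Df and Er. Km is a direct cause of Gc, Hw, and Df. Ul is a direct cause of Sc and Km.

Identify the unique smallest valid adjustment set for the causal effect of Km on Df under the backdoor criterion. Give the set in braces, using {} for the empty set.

{}

Variables eligible for adjustment (non-descendants of Km, excluding Km and Df): {Sc, Ul, Wh}.
Backdoor paths from Km to Df:
  (none)
With no backdoor paths the empty set already satisfies the criterion, and it is trivially minimal.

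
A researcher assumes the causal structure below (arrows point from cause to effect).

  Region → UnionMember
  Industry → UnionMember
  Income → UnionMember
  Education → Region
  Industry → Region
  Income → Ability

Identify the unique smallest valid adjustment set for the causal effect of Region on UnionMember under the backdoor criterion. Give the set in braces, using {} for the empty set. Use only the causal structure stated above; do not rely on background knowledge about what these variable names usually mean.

{Industry}

Variables eligible for adjustment (non-descendants of Region, excluding Region and UnionMember): {Ability, Education, Income, Industry}.
Backdoor paths from Region to UnionMember:
  P1: Region <- Industry -> UnionMember
The empty set is not sufficient: P1 (Region <- Industry -> UnionMember) has no collider blocking it and no conditioned non-collider, so it is open.
Try {Industry}:
  P1: blocked at fork node Industry ∈ conditioning set.
{Industry} contains no descendant of Region and blocks every backdoor path.
No other singleton works — e.g. {Education} leaves P1 open — so {Industry} is the unique smallest valid adjustment set.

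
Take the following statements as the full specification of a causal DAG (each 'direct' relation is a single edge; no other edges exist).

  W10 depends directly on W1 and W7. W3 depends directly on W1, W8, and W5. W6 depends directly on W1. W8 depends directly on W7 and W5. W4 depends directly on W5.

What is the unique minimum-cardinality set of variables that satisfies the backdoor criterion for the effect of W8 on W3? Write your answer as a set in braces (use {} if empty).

Variables eligible for adjustment (non-descendants of W8, excluding W8 and W3): {W1, W10, W4, W5, W6, W7}.
Backdoor paths from W8 to W3:
  P1: W8 <- W5 -> W3
  P2: W8 <- W7 -> W10 <- W1 -> W3
The empty set is not sufficient: P1 (W8 <- W5 -> W3) has no collider blocking it and no conditioned non-collider, so it is open.
Try {W5}:
  P1: blocked at fork node W5 ∈ conditioning set.
  P2: blocked at collider W10 (neither it nor any descendant is in the conditioning set).
{W5} contains no descendant of W8 and blocks every backdoor path.
No other singleton works — e.g. {W1} leaves P1 open — so {W5} is the unique smallest valid adjustment set.

{W5}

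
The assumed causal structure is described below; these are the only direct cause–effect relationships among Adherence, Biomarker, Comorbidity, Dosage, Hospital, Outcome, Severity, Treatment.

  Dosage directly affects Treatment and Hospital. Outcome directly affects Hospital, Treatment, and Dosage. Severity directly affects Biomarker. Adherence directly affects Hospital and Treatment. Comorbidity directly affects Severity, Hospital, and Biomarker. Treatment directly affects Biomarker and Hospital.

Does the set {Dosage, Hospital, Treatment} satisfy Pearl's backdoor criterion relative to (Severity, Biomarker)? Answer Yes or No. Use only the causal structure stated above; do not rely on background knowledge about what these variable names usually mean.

No

Backdoor paths from Severity to Biomarker (paths whose first edge points into Severity):
  P1: Severity <- Comorbidity -> Biomarker
  P2: Severity <- Comorbidity -> Hospital <- Outcome -> Dosage -> Treatment -> Biomarker
  P3: Severity <- Comorbidity -> Hospital <- Outcome -> Treatment -> Biomarker
  P4: Severity <- Comorbidity -> Hospital <- Adherence -> Treatment -> Biomarker
  P5: Severity <- Comorbidity -> Hospital <- Dosage <- Outcome -> Treatment -> Biomarker
  P6: Severity <- Comorbidity -> Hospital <- Dosage -> Treatment -> Biomarker
  P7: Severity <- Comorbidity -> Hospital <- Treatment -> Biomarker
Condition 1 (no descendant of Severity in the set): holds — descendants of Severity are {Biomarker}; none are in {Dosage, Hospital, Treatment}.
Condition 2 (every backdoor path blocked by {Dosage, Hospital, Treatment}):
  P1: open — no interior node is in the conditioning set.
  P2: blocked at chain node Dosage ∈ conditioning set.
  P3: blocked at chain node Treatment ∈ conditioning set.
  P4: blocked at chain node Treatment ∈ conditioning set.
  P5: blocked at chain node Dosage ∈ conditioning set.
  P6: blocked at fork node Dosage ∈ conditioning set.
  P7: blocked at fork node Treatment ∈ conditioning set.
{Dosage, Hospital, Treatment} does not satisfy the backdoor criterion.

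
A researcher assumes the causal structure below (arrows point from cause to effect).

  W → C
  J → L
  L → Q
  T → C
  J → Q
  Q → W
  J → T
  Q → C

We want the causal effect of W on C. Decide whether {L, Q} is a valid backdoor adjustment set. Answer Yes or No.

Backdoor paths from W to C (paths whose first edge points into W):
  P1: W <- Q <- J -> T -> C
  P2: W <- Q <- L <- J -> T -> C
  P3: W <- Q -> C
Condition 1 (no descendant of W in the set): holds — descendants of W are {C}; none are in {L, Q}.
Condition 2 (every backdoor path blocked by {L, Q}):
  P1: blocked at chain node Q ∈ conditioning set.
  P2: blocked at chain node Q ∈ conditioning set.
  P3: blocked at fork node Q ∈ conditioning set.
{L, Q} satisfies the backdoor criterion.

Yes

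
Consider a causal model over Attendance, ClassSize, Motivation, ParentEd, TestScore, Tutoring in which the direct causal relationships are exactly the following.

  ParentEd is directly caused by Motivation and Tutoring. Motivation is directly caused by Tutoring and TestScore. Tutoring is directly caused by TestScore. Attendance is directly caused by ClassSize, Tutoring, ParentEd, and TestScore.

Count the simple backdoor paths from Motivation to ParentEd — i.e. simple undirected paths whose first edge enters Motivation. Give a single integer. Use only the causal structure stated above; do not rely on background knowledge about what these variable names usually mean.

7

A backdoor path from Motivation to ParentEd is any simple undirected path whose first edge points into Motivation (i.e. leaves Motivation via a parent).
Parents of Motivation: {TestScore, Tutoring}.
Enumerating:
  P1: Motivation <- TestScore -> Tutoring -> ParentEd
  P2: Motivation <- TestScore -> Tutoring -> Attendance <- ParentEd
  P3: Motivation <- TestScore -> Attendance <- Tutoring -> ParentEd
  P4: Motivation <- TestScore -> Attendance <- ParentEd
  P5: Motivation <- Tutoring <- TestScore -> Attendance <- ParentEd
  P6: Motivation <- Tutoring -> ParentEd
  P7: Motivation <- Tutoring -> Attendance <- ParentEd
That exhausts the simple backdoor paths. Count: 7.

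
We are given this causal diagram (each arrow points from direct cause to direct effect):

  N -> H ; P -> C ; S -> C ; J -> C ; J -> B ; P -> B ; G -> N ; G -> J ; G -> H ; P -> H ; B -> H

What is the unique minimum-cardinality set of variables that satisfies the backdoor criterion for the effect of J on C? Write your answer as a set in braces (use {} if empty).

{}

Variables eligible for adjustment (non-descendants of J, excluding J and C): {G, N, P, S}.
Backdoor paths from J to C:
  P1: J <- G -> N -> H <- P -> C
  P2: J <- G -> N -> H <- B <- P -> C
  P3: J <- G -> H <- P -> C
  P4: J <- G -> H <- B <- P -> C
Each backdoor path contains an unconditioned collider, so every path is already blocked with the empty conditioning set:
  P1: blocked at collider H (neither it nor any descendant is in the conditioning set).
  P2: blocked at collider H (neither it nor any descendant is in the conditioning set).
  P3: blocked at collider H (neither it nor any descendant is in the conditioning set).
  P4: blocked at collider H (neither it nor any descendant is in the conditioning set).
The empty set is therefore the unique smallest valid set.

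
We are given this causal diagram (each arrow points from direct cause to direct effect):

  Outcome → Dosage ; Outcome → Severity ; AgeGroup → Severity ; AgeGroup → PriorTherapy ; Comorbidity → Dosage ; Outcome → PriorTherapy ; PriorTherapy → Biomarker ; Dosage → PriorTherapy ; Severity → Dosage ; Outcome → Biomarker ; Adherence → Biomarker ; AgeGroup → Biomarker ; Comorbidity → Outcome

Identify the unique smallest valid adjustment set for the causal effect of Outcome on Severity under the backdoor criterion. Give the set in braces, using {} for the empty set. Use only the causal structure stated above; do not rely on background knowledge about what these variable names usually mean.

Variables eligible for adjustment (non-descendants of Outcome, excluding Outcome and Severity): {Adherence, AgeGroup, Comorbidity}.
Backdoor paths from Outcome to Severity:
  P1: Outcome <- Comorbidity -> Dosage <- Severity
  P2: Outcome <- Comorbidity -> Dosage -> PriorTherapy <- AgeGroup -> Severity
  P3: Outcome <- Comorbidity -> Dosage -> PriorTherapy -> Biomarker <- AgeGroup -> Severity
Each backdoor path contains an unconditioned collider, so every path is already blocked with the empty conditioning set:
  P1: blocked at collider Dosage (neither it nor any descendant is in the conditioning set).
  P2: blocked at collider PriorTherapy (neither it nor any descendant is in the conditioning set).
  P3: blocked at collider Biomarker (neither it nor any descendant is in the conditioning set).
The empty set is therefore the unique smallest valid set.

{}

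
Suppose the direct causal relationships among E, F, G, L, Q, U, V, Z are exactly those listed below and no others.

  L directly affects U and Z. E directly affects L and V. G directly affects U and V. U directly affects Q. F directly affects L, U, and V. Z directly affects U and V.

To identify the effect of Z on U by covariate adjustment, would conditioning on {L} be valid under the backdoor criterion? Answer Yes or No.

Yes

Backdoor paths from Z to U (paths whose first edge points into Z):
  P1: Z <- L <- E -> V <- F -> U
  P2: Z <- L <- E -> V <- G -> U
  P3: Z <- L <- F -> U
  P4: Z <- L <- F -> V <- G -> U
  P5: Z <- L -> U
Condition 1 (no descendant of Z in the set): holds — descendants of Z are {Q, U, V}; none are in {L}.
Condition 2 (every backdoor path blocked by {L}):
  P1: blocked at chain node L ∈ conditioning set.
  P2: blocked at chain node L ∈ conditioning set.
  P3: blocked at chain node L ∈ conditioning set.
  P4: blocked at chain node L ∈ conditioning set.
  P5: blocked at fork node L ∈ conditioning set.
{L} satisfies the backdoor criterion.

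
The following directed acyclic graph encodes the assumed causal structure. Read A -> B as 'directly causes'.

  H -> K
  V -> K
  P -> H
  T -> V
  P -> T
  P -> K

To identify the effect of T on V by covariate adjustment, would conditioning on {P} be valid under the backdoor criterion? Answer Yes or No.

Backdoor paths from T to V (paths whose first edge points into T):
  P1: T <- P -> H -> K <- V
  P2: T <- P -> K <- V
Condition 1 (no descendant of T in the set): holds — descendants of T are {K, V}; none are in {P}.
Condition 2 (every backdoor path blocked by {P}):
  P1: blocked at fork node P ∈ conditioning set.
  P2: blocked at fork node P ∈ conditioning set.
{P} satisfies the backdoor criterion.

Yes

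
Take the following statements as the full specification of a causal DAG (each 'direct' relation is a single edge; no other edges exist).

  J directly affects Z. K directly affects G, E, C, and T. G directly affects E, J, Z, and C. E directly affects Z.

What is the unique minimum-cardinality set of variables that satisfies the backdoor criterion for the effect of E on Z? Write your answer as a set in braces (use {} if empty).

Variables eligible for adjustment (non-descendants of E, excluding E and Z): {C, G, J, K, T}.
Backdoor paths from E to Z:
  P1: E <- K -> G -> J -> Z
  P2: E <- K -> G -> Z
  P3: E <- K -> C <- G -> J -> Z
  P4: E <- K -> C <- G -> Z
  P5: E <- G -> J -> Z
  P6: E <- G -> Z
The empty set is not sufficient: P1 (E <- K -> G -> J -> Z) has no collider blocking it and no conditioned non-collider, so it is open.
Try {G}:
  P1: blocked at chain node G ∈ conditioning set.
  P2: blocked at chain node G ∈ conditioning set.
  P3: blocked at collider C (neither it nor any descendant is in the conditioning set).
  P4: blocked at collider C (neither it nor any descendant is in the conditioning set).
  P5: blocked at fork node G ∈ conditioning set.
  P6: blocked at fork node G ∈ conditioning set.
{G} contains no descendant of E and blocks every backdoor path.
No other singleton works — e.g. {K} leaves P5 open — so {G} is the unique smallest valid adjustment set.

{G}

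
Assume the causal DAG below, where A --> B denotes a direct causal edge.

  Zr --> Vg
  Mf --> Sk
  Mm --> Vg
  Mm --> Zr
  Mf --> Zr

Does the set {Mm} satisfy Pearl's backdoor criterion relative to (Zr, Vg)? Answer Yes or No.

Backdoor paths from Zr to Vg (paths whose first edge points into Zr):
  P1: Zr <- Mm -> Vg
Condition 1 (no descendant of Zr in the set): holds — descendants of Zr are {Vg}; none are in {Mm}.
Condition 2 (every backdoor path blocked by {Mm}):
  P1: blocked at fork node Mm ∈ conditioning set.
{Mm} satisfies the backdoor criterion.

Yes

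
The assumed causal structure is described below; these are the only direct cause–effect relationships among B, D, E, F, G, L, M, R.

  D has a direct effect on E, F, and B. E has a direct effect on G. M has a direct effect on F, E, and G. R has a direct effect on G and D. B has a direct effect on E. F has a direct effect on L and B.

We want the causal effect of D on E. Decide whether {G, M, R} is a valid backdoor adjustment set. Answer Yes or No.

Backdoor paths from D to E (paths whose first edge points into D):
  P1: D <- R -> G <- M -> F -> B -> E
  P2: D <- R -> G <- M -> E
  P3: D <- R -> G <- E
Condition 1 (no descendant of D in the set): FAILS — G is a descendant of D.
Condition 2 (every backdoor path blocked by {G, M, R}):
  P1: blocked at fork node R ∈ conditioning set.
  P2: blocked at fork node R ∈ conditioning set.
  P3: blocked at fork node R ∈ conditioning set.
{G, M, R} does not satisfy the backdoor criterion.

No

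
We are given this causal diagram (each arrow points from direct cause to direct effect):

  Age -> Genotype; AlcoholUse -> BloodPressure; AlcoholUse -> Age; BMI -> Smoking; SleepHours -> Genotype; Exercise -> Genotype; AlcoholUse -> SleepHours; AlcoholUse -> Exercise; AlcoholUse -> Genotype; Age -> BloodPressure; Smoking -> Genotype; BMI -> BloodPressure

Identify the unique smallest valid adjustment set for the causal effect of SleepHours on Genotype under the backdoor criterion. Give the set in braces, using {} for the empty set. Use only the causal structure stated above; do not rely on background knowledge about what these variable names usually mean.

{AlcoholUse}

Variables eligible for adjustment (non-descendants of SleepHours, excluding SleepHours and Genotype): {Age, AlcoholUse, BMI, BloodPressure, Exercise, Smoking}.
Backdoor paths from SleepHours to Genotype:
  P1: SleepHours <- AlcoholUse -> Age -> BloodPressure <- BMI -> Smoking -> Genotype
  P2: SleepHours <- AlcoholUse -> Age -> Genotype
  P3: SleepHours <- AlcoholUse -> Exercise -> Genotype
  P4: SleepHours <- AlcoholUse -> BloodPressure <- BMI -> Smoking -> Genotype
  P5: SleepHours <- AlcoholUse -> BloodPressure <- Age -> Genotype
  P6: SleepHours <- AlcoholUse -> Genotype
The empty set is not sufficient: P2 (SleepHours <- AlcoholUse -> Age -> Genotype) has no collider blocking it and no conditioned non-collider, so it is open.
Try {AlcoholUse}:
  P1: blocked at fork node AlcoholUse ∈ conditioning set.
  P2: blocked at fork node AlcoholUse ∈ conditioning set.
  P3: blocked at fork node AlcoholUse ∈ conditioning set.
  P4: blocked at fork node AlcoholUse ∈ conditioning set.
  P5: blocked at fork node AlcoholUse ∈ conditioning set.
  P6: blocked at fork node AlcoholUse ∈ conditioning set.
{AlcoholUse} contains no descendant of SleepHours and blocks every backdoor path.
No other singleton works — e.g. {BMI} leaves P2 open — so {AlcoholUse} is the unique smallest valid adjustment set.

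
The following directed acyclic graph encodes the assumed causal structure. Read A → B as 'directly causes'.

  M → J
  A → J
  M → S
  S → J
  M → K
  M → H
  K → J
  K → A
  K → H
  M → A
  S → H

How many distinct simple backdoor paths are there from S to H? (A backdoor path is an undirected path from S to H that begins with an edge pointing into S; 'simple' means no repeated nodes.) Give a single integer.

6

A backdoor path from S to H is any simple undirected path whose first edge points into S (i.e. leaves S via a parent).
Parents of S: {M}.
Enumerating:
  P1: S <- M -> K -> H
  P2: S <- M -> A <- K -> H
  P3: S <- M -> A -> J <- K -> H
  P4: S <- M -> J <- K -> H
  P5: S <- M -> J <- A <- K -> H
  P6: S <- M -> H
That exhausts the simple backdoor paths. Count: 6.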